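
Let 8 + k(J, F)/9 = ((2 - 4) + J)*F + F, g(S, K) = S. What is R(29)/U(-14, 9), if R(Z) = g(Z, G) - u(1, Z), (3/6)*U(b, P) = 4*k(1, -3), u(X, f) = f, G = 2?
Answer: 0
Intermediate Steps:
k(J, F) = -72 + 9*F + 9*F*(-2 + J) (k(J, F) = -72 + 9*(((2 - 4) + J)*F + F) = -72 + 9*((-2 + J)*F + F) = -72 + 9*(F*(-2 + J) + F) = -72 + 9*(F + F*(-2 + J)) = -72 + (9*F + 9*F*(-2 + J)) = -72 + 9*F + 9*F*(-2 + J))
U(b, P) = -576 (U(b, P) = 2*(4*(-72 - 9*(-3) + 9*(-3)*1)) = 2*(4*(-72 + 27 - 27)) = 2*(4*(-72)) = 2*(-288) = -576)
R(Z) = 0 (R(Z) = Z - Z = 0)
R(29)/U(-14, 9) = 0/(-576) = 0*(-1/576) = 0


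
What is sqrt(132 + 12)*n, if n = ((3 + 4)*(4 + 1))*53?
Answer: 22260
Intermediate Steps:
n = 1855 (n = (7*5)*53 = 35*53 = 1855)
sqrt(132 + 12)*n = sqrt(132 + 12)*1855 = sqrt(144)*1855 = 12*1855 = 22260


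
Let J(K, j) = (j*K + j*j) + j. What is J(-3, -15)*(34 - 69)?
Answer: -8925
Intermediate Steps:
J(K, j) = j + j² + K*j (J(K, j) = (K*j + j²) + j = (j² + K*j) + j = j + j² + K*j)
J(-3, -15)*(34 - 69) = (-15*(1 - 3 - 15))*(34 - 69) = -15*(-17)*(-35) = 255*(-35) = -8925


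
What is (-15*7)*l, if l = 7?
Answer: -735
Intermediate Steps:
(-15*7)*l = -15*7*7 = -105*7 = -735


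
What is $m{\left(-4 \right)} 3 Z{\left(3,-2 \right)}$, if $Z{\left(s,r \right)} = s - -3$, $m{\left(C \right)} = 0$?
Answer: $0$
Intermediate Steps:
$Z{\left(s,r \right)} = 3 + s$ ($Z{\left(s,r \right)} = s + 3 = 3 + s$)
$m{\left(-4 \right)} 3 Z{\left(3,-2 \right)} = 0 \cdot 3 \left(3 + 3\right) = 0 \cdot 6 = 0$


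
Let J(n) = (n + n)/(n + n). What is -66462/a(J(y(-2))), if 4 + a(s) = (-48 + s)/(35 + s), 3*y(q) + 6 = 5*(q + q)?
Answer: 2392632/191 ≈ 12527.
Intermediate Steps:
y(q) = -2 + 10*q/3 (y(q) = -2 + (5*(q + q))/3 = -2 + (5*(2*q))/3 = -2 + (10*q)/3 = -2 + 10*q/3)
J(n) = 1 (J(n) = (2*n)/((2*n)) = (2*n)*(1/(2*n)) = 1)
a(s) = -4 + (-48 + s)/(35 + s)
-66462/a(J(y(-2))) = -66462*(35 + 1)/(-188 - 3*1) = -66462*36/(-188 - 3) = -66462/((1/36)*(-191)) = -66462/(-191/36) = -66462*(-36/191) = 2392632/191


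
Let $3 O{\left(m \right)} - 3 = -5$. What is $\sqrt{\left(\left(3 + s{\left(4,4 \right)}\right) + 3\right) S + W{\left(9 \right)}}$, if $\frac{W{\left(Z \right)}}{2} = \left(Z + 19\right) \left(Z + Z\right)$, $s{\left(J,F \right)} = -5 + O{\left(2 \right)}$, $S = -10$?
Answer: $\frac{\sqrt{9042}}{3} \approx 31.696$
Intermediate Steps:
$O{\left(m \right)} = - \frac{2}{3}$ ($O{\left(m \right)} = 1 + \frac{1}{3} \left(-5\right) = 1 - \frac{5}{3} = - \frac{2}{3}$)
$s{\left(J,F \right)} = - \frac{17}{3}$ ($s{\left(J,F \right)} = -5 - \frac{2}{3} = - \frac{17}{3}$)
$W{\left(Z \right)} = 4 Z \left(19 + Z\right)$ ($W{\left(Z \right)} = 2 \left(Z + 19\right) \left(Z + Z\right) = 2 \left(19 + Z\right) 2 Z = 2 \cdot 2 Z \left(19 + Z\right) = 4 Z \left(19 + Z\right)$)
$\sqrt{\left(\left(3 + s{\left(4,4 \right)}\right) + 3\right) S + W{\left(9 \right)}} = \sqrt{\left(\left(3 - \frac{17}{3}\right) + 3\right) \left(-10\right) + 4 \cdot 9 \left(19 + 9\right)} = \sqrt{\left(- \frac{8}{3} + 3\right) \left(-10\right) + 4 \cdot 9 \cdot 28} = \sqrt{\frac{1}{3} \left(-10\right) + 1008} = \sqrt{- \frac{10}{3} + 1008} = \sqrt{\frac{3014}{3}} = \frac{\sqrt{9042}}{3}$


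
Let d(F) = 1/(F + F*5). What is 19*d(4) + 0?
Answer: 19/24 ≈ 0.79167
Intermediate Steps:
d(F) = 1/(6*F) (d(F) = 1/(F + 5*F) = 1/(6*F))
19*d(4) + 0 = 19*((⅙)/4) + 0 = 19*((⅙)*(¼)) + 0 = 19*(1/24) + 0 = 19/24 + 0 = 19/24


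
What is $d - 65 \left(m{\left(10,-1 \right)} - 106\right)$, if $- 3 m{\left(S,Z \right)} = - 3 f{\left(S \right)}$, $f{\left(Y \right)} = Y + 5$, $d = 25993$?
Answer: $31908$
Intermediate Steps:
$f{\left(Y \right)} = 5 + Y$
$m{\left(S,Z \right)} = 5 + S$ ($m{\left(S,Z \right)} = - \frac{\left(-3\right) \left(5 + S\right)}{3} = - \frac{-15 - 3 S}{3} = 5 + S$)
$d - 65 \left(m{\left(10,-1 \right)} - 106\right) = 25993 - 65 \left(\left(5 + 10\right) - 106\right) = 25993 - 65 \left(15 - 106\right) = 25993 - 65 \left(-91\right) = 25993 - -5915 = 25993 + 5915 = 31908$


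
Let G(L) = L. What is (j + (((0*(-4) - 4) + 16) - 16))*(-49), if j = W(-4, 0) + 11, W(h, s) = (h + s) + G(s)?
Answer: -147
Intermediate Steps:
W(h, s) = h + 2*s (W(h, s) = (h + s) + s = h + 2*s)
j = 7 (j = (-4 + 2*0) + 11 = (-4 + 0) + 11 = -4 + 11 = 7)
(j + (((0*(-4) - 4) + 16) - 16))*(-49) = (7 + (((0*(-4) - 4) + 16) - 16))*(-49) = (7 + (((0 - 4) + 16) - 16))*(-49) = (7 + ((-4 + 16) - 16))*(-49) = (7 + (12 - 16))*(-49) = (7 - 4)*(-49) = 3*(-49) = -147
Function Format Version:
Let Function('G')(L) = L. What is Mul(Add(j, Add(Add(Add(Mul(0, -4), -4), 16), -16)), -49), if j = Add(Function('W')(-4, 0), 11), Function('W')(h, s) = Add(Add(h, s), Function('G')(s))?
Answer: -147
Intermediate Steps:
Function('W')(h, s) = Add(h, Mul(2, s)) (Function('W')(h, s) = Add(Add(h, s), s) = Add(h, Mul(2, s)))
j = 7 (j = Add(Add(-4, Mul(2, 0)), 11) = Add(Add(-4, 0), 11) = Add(-4, 11) = 7)
Mul(Add(j, Add(Add(Add(Mul(0, -4), -4), 16), -16)), -49) = Mul(Add(7, Add(Add(Add(Mul(0, -4), -4), 16), -16)), -49) = Mul(Add(7, Add(Add(Add(0, -4), 16), -16)), -49) = Mul(Add(7, Add(Add(-4, 16), -16)), -49) = Mul(Add(7, Add(12, -16)), -49) = Mul(Add(7, -4), -49) = Mul(3, -49) = -147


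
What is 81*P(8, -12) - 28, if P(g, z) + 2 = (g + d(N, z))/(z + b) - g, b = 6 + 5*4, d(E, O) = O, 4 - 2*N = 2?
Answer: -6028/7 ≈ -861.14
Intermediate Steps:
N = 1 (N = 2 - ½*2 = 2 - 1 = 1)
b = 26 (b = 6 + 20 = 26)
P(g, z) = -2 - g + (g + z)/(26 + z) (P(g, z) = -2 + ((g + z)/(z + 26) - g) = -2 + ((g + z)/(26 + z) - g) = -2 + (-g + (g + z)/(26 + z)) = -2 - g + (g + z)/(26 + z))
81*P(8, -12) - 28 = 81*((-52 - 1*(-12) - 25*8 - 1*8*(-12))/(26 - 12)) - 28 = 81*((-52 + 12 - 200 + 96)/14) - 28 = 81*((1/14)*(-144)) - 28 = 81*(-72/7) - 28 = -5832/7 - 28 = -6028/7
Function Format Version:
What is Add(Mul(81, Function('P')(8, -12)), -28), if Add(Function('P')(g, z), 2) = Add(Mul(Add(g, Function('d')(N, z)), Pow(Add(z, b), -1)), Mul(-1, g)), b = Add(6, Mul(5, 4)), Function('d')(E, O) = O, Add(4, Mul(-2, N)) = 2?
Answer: Rational(-6028, 7) ≈ -861.14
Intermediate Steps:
N = 1 (N = Add(2, Mul(Rational(-1, 2), 2)) = Add(2, -1) = 1)
b = 26 (b = Add(6, 20) = 26)
Function('P')(g, z) = Add(-2, Mul(-1, g), Mul(Pow(Add(26, z), -1), Add(g, z))) (Function('P')(g, z) = Add(-2, Add(Mul(Add(g, z), Pow(Add(z, 26), -1)), Mul(-1, g))) = Add(-2, Add(Mul(Add(g, z), Pow(Add(26, z), -1)), Mul(-1, g))) = Add(-2, Add(Mul(Pow(Add(26, z), -1), Add(g, z)), Mul(-1, g))) = Add(-2, Add(Mul(-1, g), Mul(Pow(Add(26, z), -1), Add(g, z)))) = Add(-2, Mul(-1, g), Mul(Pow(Add(26, z), -1), Add(g, z))))
Add(Mul(81, Function('P')(8, -12)), -28) = Add(Mul(81, Mul(Pow(Add(26, -12), -1), Add(-52, Mul(-1, -12), Mul(-25, 8), Mul(-1, 8, -12)))), -28) = Add(Mul(81, Mul(Pow(14, -1), Add(-52, 12, -200, 96))), -28) = Add(Mul(81, Mul(Rational(1, 14), -144)), -28) = Add(Mul(81, Rational(-72, 7)), -28) = Add(Rational(-5832, 7), -28) = Rational(-6028, 7)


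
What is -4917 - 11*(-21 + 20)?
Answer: -4906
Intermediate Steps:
-4917 - 11*(-21 + 20) = -4917 - 11*(-1) = -4917 + 11 = -4906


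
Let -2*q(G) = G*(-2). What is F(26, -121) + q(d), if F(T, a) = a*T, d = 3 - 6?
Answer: -3149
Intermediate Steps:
d = -3
F(T, a) = T*a
q(G) = G (q(G) = -G*(-2)/2 = -(-1)*G = G)
F(26, -121) + q(d) = 26*(-121) - 3 = -3146 - 3 = -3149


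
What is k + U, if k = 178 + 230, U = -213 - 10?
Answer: 185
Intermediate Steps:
U = -223
k = 408
k + U = 408 - 223 = 185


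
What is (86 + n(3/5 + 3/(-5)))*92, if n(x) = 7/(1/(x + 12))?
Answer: 15640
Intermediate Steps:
n(x) = 84 + 7*x (n(x) = 7/(1/(12 + x)) = 7*(12 + x) = 84 + 7*x)
(86 + n(3/5 + 3/(-5)))*92 = (86 + (84 + 7*(3/5 + 3/(-5))))*92 = (86 + (84 + 7*(3*(⅕) + 3*(-⅕))))*92 = (86 + (84 + 7*(⅗ - ⅗)))*92 = (86 + (84 + 7*0))*92 = (86 + (84 + 0))*92 = (86 + 84)*92 = 170*92 = 15640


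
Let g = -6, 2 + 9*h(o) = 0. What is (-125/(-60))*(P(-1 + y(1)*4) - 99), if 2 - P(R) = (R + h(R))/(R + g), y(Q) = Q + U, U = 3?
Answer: -99875/486 ≈ -205.50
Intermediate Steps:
h(o) = -2/9 (h(o) = -2/9 + (⅑)*0 = -2/9 + 0 = -2/9)
y(Q) = 3 + Q (y(Q) = Q + 3 = 3 + Q)
P(R) = 2 - (-2/9 + R)/(-6 + R) (P(R) = 2 - (R - 2/9)/(R - 6) = 2 - (-2/9 + R)/(-6 + R))
(-125/(-60))*(P(-1 + y(1)*4) - 99) = (-125/(-60))*((-106/9 + (-1 + (3 + 1)*4))/(-6 + (-1 + (3 + 1)*4)) - 99) = (-125*(-1/60))*((-106/9 + (-1 + 4*4))/(-6 + (-1 + 4*4)) - 99) = 25*((-106/9 + (-1 + 16))/(-6 + (-1 + 16)) - 99)/12 = 25*((-106/9 + 15)/(-6 + 15) - 99)/12 = 25*((29/9)/9 - 99)/12 = 25*((⅑)*(29/9) - 99)/12 = 25*(29/81 - 99)/12 = (25/12)*(-7990/81) = -99875/486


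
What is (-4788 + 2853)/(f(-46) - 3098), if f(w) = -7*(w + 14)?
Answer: 645/958 ≈ 0.67328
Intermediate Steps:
f(w) = -98 - 7*w (f(w) = -7*(14 + w) = -98 - 7*w)
(-4788 + 2853)/(f(-46) - 3098) = (-4788 + 2853)/((-98 - 7*(-46)) - 3098) = -1935/((-98 + 322) - 3098) = -1935/(224 - 3098) = -1935/(-2874) = -1935*(-1/2874) = 645/958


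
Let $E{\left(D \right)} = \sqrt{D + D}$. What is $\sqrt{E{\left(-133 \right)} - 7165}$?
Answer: $\sqrt{-7165 + i \sqrt{266}} \approx 0.0963 + 84.646 i$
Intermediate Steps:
$E{\left(D \right)} = \sqrt{2} \sqrt{D}$ ($E{\left(D \right)} = \sqrt{2 D} = \sqrt{2} \sqrt{D}$)
$\sqrt{E{\left(-133 \right)} - 7165} = \sqrt{\sqrt{2} \sqrt{-133} - 7165} = \sqrt{\sqrt{2} i \sqrt{133} - 7165} = \sqrt{i \sqrt{266} - 7165} = \sqrt{-7165 + i \sqrt{266}}$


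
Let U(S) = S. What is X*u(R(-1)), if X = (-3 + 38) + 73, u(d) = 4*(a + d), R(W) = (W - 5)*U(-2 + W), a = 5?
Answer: 9936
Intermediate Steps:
R(W) = (-5 + W)*(-2 + W) (R(W) = (W - 5)*(-2 + W) = (-5 + W)*(-2 + W))
u(d) = 20 + 4*d (u(d) = 4*(5 + d) = 20 + 4*d)
X = 108 (X = 35 + 73 = 108)
X*u(R(-1)) = 108*(20 + 4*((-5 - 1)*(-2 - 1))) = 108*(20 + 4*(-6*(-3))) = 108*(20 + 4*18) = 108*(20 + 72) = 108*92 = 9936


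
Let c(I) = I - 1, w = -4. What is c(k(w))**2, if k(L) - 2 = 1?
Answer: 4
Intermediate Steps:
k(L) = 3 (k(L) = 2 + 1 = 3)
c(I) = -1 + I
c(k(w))**2 = (-1 + 3)**2 = 2**2 = 4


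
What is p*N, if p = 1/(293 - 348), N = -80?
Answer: 16/11 ≈ 1.4545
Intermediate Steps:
p = -1/55 (p = 1/(-55) = -1/55 ≈ -0.018182)
p*N = -1/55*(-80) = 16/11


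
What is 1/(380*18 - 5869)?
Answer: 1/971 ≈ 0.0010299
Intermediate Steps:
1/(380*18 - 5869) = 1/(6840 - 5869) = 1/971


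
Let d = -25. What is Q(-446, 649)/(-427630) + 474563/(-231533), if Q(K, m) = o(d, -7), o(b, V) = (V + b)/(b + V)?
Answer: -202937607223/99010456790 ≈ -2.0497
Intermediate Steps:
o(b, V) = 1 (o(b, V) = (V + b)/(V + b) = 1)
Q(K, m) = 1
Q(-446, 649)/(-427630) + 474563/(-231533) = 1/(-427630) + 474563/(-231533) = 1*(-1/427630) + 474563*(-1/231533) = -1/427630 - 474563/231533 = -202937607223/99010456790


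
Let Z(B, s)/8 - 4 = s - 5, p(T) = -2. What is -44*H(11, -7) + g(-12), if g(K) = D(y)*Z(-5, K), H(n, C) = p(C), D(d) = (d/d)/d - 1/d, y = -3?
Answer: 88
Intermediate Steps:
D(d) = 0 (D(d) = 1/d - 1/d = 0)
Z(B, s) = -8 + 8*s (Z(B, s) = 32 + 8*(s - 5) = 32 + 8*(-5 + s) = 32 + (-40 + 8*s) = -8 + 8*s)
H(n, C) = -2
g(K) = 0 (g(K) = 0*(-8 + 8*K) = 0)
-44*H(11, -7) + g(-12) = -44*(-2) + 0 = 88 + 0 = 88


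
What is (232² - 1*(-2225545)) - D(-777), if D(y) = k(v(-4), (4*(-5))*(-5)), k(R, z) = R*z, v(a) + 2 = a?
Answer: 2279969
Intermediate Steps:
v(a) = -2 + a
D(y) = -600 (D(y) = (-2 - 4)*((4*(-5))*(-5)) = -(-120)*(-5) = -6*100 = -600)
(232² - 1*(-2225545)) - D(-777) = (232² - 1*(-2225545)) - 1*(-600) = (53824 + 2225545) + 600 = 2279369 + 600 = 2279969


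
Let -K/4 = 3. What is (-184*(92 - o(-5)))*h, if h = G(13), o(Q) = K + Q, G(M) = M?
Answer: -260728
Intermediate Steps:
K = -12 (K = -4*3 = -12)
o(Q) = -12 + Q
h = 13
(-184*(92 - o(-5)))*h = -184*(92 - (-12 - 5))*13 = -184*(92 - 1*(-17))*13 = -184*(92 + 17)*13 = -184*109*13 = -20056*13 = -260728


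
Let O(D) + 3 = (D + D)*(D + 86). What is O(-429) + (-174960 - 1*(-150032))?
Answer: 269363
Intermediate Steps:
O(D) = -3 + 2*D*(86 + D) (O(D) = -3 + (D + D)*(D + 86) = -3 + (2*D)*(86 + D) = -3 + 2*D*(86 + D))
O(-429) + (-174960 - 1*(-150032)) = (-3 + 2*(-429)**2 + 172*(-429)) + (-174960 - 1*(-150032)) = (-3 + 2*184041 - 73788) + (-174960 + 150032) = (-3 + 368082 - 73788) - 24928 = 294291 - 24928 = 269363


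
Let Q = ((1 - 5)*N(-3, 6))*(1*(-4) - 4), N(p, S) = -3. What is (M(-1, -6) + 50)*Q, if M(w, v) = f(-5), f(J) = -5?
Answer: -4320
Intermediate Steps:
M(w, v) = -5
Q = -96 (Q = ((1 - 5)*(-3))*(1*(-4) - 4) = (-4*(-3))*(-4 - 4) = 12*(-8) = -96)
(M(-1, -6) + 50)*Q = (-5 + 50)*(-96) = 45*(-96) = -4320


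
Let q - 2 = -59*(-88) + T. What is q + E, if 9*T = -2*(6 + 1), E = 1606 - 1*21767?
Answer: -134717/9 ≈ -14969.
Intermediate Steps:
E = -20161 (E = 1606 - 21767 = -20161)
T = -14/9 (T = (-2*(6 + 1))/9 = (-2*7)/9 = (1/9)*(-14) = -14/9 ≈ -1.5556)
q = 46732/9 (q = 2 + (-59*(-88) - 14/9) = 2 + (5192 - 14/9) = 2 + 46714/9 = 46732/9 ≈ 5192.4)
q + E = 46732/9 - 20161 = -134717/9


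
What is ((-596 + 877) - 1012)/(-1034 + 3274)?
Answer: -731/2240 ≈ -0.32634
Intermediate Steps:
((-596 + 877) - 1012)/(-1034 + 3274) = (281 - 1012)/2240 = -731*1/2240 = -731/2240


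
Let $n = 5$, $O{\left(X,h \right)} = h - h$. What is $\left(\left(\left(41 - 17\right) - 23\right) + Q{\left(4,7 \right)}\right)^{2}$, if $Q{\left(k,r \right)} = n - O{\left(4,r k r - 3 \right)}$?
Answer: $36$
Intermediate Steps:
$O{\left(X,h \right)} = 0$
$Q{\left(k,r \right)} = 5$ ($Q{\left(k,r \right)} = 5 - 0 = 5 + 0 = 5$)
$\left(\left(\left(41 - 17\right) - 23\right) + Q{\left(4,7 \right)}\right)^{2} = \left(\left(\left(41 - 17\right) - 23\right) + 5\right)^{2} = \left(\left(24 - 23\right) + 5\right)^{2} = \left(1 + 5\right)^{2} = 6^{2} = 36$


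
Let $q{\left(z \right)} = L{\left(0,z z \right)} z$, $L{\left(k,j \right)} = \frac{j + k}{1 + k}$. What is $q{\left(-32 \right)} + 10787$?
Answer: $-21981$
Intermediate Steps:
$L{\left(k,j \right)} = \frac{j + k}{1 + k}$
$q{\left(z \right)} = z^{3}$ ($q{\left(z \right)} = \frac{z z + 0}{1 + 0} z = \frac{z^{2} + 0}{1} z = 1 z^{2} z = z^{2} z = z^{3}$)
$q{\left(-32 \right)} + 10787 = \left(-32\right)^{3} + 10787 = -32768 + 10787 = -21981$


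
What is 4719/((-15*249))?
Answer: -1573/1245 ≈ -1.2635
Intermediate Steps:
4719/((-15*249)) = 4719/(-3735) = 4719*(-1/3735) = -1573/1245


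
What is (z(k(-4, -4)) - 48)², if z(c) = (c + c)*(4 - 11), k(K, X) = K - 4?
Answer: 4096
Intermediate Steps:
k(K, X) = -4 + K
z(c) = -14*c (z(c) = (2*c)*(-7) = -14*c)
(z(k(-4, -4)) - 48)² = (-14*(-4 - 4) - 48)² = (-14*(-8) - 48)² = (112 - 48)² = 64² = 4096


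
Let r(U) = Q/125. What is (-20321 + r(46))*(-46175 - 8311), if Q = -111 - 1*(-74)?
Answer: 138403266732/125 ≈ 1.1072e+9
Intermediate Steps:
Q = -37 (Q = -111 + 74 = -37)
r(U) = -37/125
(-20321 + r(46))*(-46175 - 8311) = (-20321 - 37/125)*(-46175 - 8311) = -2540162/125*(-54486) = 138403266732/125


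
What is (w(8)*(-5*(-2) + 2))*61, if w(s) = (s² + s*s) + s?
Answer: 99552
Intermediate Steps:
w(s) = s + 2*s² (w(s) = (s² + s²) + s = 2*s² + s = s + 2*s²)
(w(8)*(-5*(-2) + 2))*61 = ((8*(1 + 2*8))*(-5*(-2) + 2))*61 = ((8*(1 + 16))*(10 + 2))*61 = ((8*17)*12)*61 = (136*12)*61 = 1632*61 = 99552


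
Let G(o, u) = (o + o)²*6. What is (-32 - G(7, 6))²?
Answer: 1459264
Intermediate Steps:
G(o, u) = 24*o² (G(o, u) = (2*o)²*6 = (4*o²)*6 = 24*o²)
(-32 - G(7, 6))² = (-32 - 24*7²)² = (-32 - 24*49)² = (-32 - 1*1176)² = (-32 - 1176)² = (-1208)² = 1459264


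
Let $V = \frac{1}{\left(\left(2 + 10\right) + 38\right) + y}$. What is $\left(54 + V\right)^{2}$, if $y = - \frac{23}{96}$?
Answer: $\frac{66591866916}{22819729} \approx 2918.2$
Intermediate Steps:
$y = - \frac{23}{96}$ ($y = \left(-23\right) \frac{1}{96} = - \frac{23}{96} \approx -0.23958$)
$V = \frac{96}{4777}$ ($V = \frac{1}{\left(\left(2 + 10\right) + 38\right) - \frac{23}{96}} = \frac{1}{\left(12 + 38\right) - \frac{23}{96}} = \frac{1}{50 - \frac{23}{96}} = \frac{1}{\frac{4777}{96}} = \frac{96}{4777} \approx 0.020096$)
$\left(54 + V\right)^{2} = \left(54 + \frac{96}{4777}\right)^{2} = \left(\frac{258054}{4777}\right)^{2} = \frac{66591866916}{22819729}$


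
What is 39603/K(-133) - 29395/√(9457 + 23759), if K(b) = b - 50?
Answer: -13201/61 - 29395*√519/4152 ≈ -377.70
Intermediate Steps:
K(b) = -50 + b
39603/K(-133) - 29395/√(9457 + 23759) = 39603/(-50 - 133) - 29395/√(9457 + 23759) = 39603/(-183) - 29395*√519/4152 = 39603*(-1/183) - 29395*√519/4152 = -13201/61 - 29395*√519/4152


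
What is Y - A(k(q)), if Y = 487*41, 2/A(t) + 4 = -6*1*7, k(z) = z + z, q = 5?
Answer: 459242/23 ≈ 19967.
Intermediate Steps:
k(z) = 2*z
A(t) = -1/23 (A(t) = 2/(-4 - 6*1*7) = 2/(-4 - 6*7) = 2/(-4 - 42) = 2/(-46) = 2*(-1/46) = -1/23)
Y = 19967
Y - A(k(q)) = 19967 - 1*(-1/23) = 19967 + 1/23 = 459242/23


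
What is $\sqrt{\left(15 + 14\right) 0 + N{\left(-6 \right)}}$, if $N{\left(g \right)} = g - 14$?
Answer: $2 i \sqrt{5} \approx 4.4721 i$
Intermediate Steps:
$N{\left(g \right)} = -14 + g$ ($N{\left(g \right)} = g - 14 = -14 + g$)
$\sqrt{\left(15 + 14\right) 0 + N{\left(-6 \right)}} = \sqrt{\left(15 + 14\right) 0 - 20} = \sqrt{29 \cdot 0 - 20} = \sqrt{0 - 20} = \sqrt{-20} = 2 i \sqrt{5}$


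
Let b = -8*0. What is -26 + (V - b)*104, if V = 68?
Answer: 7046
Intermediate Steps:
b = 0
-26 + (V - b)*104 = -26 + (68 - 1*0)*104 = -26 + (68 + 0)*104 = -26 + 68*104 = -26 + 7072 = 7046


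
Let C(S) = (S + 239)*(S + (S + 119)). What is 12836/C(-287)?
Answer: 3209/5460 ≈ 0.58773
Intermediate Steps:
C(S) = (119 + 2*S)*(239 + S) (C(S) = (239 + S)*(S + (119 + S)) = (239 + S)*(119 + 2*S) = (119 + 2*S)*(239 + S))
12836/C(-287) = 12836/(28441 + 2*(-287)² + 597*(-287)) = 12836/(28441 + 2*82369 - 171339) = 12836/(28441 + 164738 - 171339) = 12836/21840 = 12836*(1/21840) = 3209/5460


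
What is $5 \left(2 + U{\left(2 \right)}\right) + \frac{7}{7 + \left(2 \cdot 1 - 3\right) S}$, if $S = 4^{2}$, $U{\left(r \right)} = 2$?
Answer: $\frac{173}{9} \approx 19.222$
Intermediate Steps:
$S = 16$
$5 \left(2 + U{\left(2 \right)}\right) + \frac{7}{7 + \left(2 \cdot 1 - 3\right) S} = 5 \left(2 + 2\right) + \frac{7}{7 + \left(2 \cdot 1 - 3\right) 16} = 5 \cdot 4 + \frac{7}{7 + \left(2 - 3\right) 16} = 20 + \frac{7}{7 - 16} = 20 + \frac{7}{-9} = 20 + 7 \left(- \frac{1}{9}\right) = 20 - \frac{7}{9} = \frac{173}{9}$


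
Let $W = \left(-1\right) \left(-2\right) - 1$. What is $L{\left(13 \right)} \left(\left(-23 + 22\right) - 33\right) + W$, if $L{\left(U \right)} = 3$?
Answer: $-101$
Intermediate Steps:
$W = 1$ ($W = 2 - 1 = 1$)
$L{\left(13 \right)} \left(\left(-23 + 22\right) - 33\right) + W = 3 \left(\left(-23 + 22\right) - 33\right) + 1 = 3 \left(-1 - 33\right) + 1 = 3 \left(-34\right) + 1 = -102 + 1 = -101$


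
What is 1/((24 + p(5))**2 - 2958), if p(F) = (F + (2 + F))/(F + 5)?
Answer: -25/58074 ≈ -0.00043049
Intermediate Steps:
p(F) = (2 + 2*F)/(5 + F)
1/((24 + p(5))**2 - 2958) = 1/((24 + 2*(1 + 5)/(5 + 5))**2 - 2958) = 1/((24 + 2*6/10)**2 - 2958) = 1/((24 + 2*(1/10)*6)**2 - 2958) = 1/((24 + 6/5)**2 - 2958) = 1/((126/5)**2 - 2958) = 1/(15876/25 - 2958) = 1/(-58074/25) = -25/58074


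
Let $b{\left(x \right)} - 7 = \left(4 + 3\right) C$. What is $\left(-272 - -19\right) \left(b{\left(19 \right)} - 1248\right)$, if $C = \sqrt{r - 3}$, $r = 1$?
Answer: $313973 - 1771 i \sqrt{2} \approx 3.1397 \cdot 10^{5} - 2504.6 i$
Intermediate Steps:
$C = i \sqrt{2}$ ($C = \sqrt{1 - 3} = \sqrt{-2} = i \sqrt{2} \approx 1.4142 i$)
$b{\left(x \right)} = 7 + 7 i \sqrt{2}$ ($b{\left(x \right)} = 7 + \left(4 + 3\right) i \sqrt{2} = 7 + 7 i \sqrt{2}$)
$\left(-272 - -19\right) \left(b{\left(19 \right)} - 1248\right) = \left(-272 - -19\right) \left(\left(7 + 7 i \sqrt{2}\right) - 1248\right) = \left(-272 + 19\right) \left(-1241 + 7 i \sqrt{2}\right) = - 253 \left(-1241 + 7 i \sqrt{2}\right) = 313973 - 1771 i \sqrt{2}$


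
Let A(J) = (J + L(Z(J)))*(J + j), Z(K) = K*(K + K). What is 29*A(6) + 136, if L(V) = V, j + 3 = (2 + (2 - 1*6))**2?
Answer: 15970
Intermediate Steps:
j = 1 (j = -3 + (2 + (2 - 1*6))**2 = -3 + (2 + (2 - 6))**2 = -3 + (2 - 4)**2 = -3 + (-2)**2 = -3 + 4 = 1)
Z(K) = 2*K**2 (Z(K) = K*(2*K) = 2*K**2)
A(J) = (1 + J)*(J + 2*J**2) (A(J) = (J + 2*J**2)*(J + 1) = (J + 2*J**2)*(1 + J) = (1 + J)*(J + 2*J**2))
29*A(6) + 136 = 29*(6*(1 + 2*6**2 + 3*6)) + 136 = 29*(6*(1 + 2*36 + 18)) + 136 = 29*(6*(1 + 72 + 18)) + 136 = 29*(6*91) + 136 = 29*546 + 136 = 15834 + 136 = 15970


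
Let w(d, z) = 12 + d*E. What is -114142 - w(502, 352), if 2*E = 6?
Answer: -115660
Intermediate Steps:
E = 3 (E = (½)*6 = 3)
w(d, z) = 12 + 3*d (w(d, z) = 12 + d*3 = 12 + 3*d)
-114142 - w(502, 352) = -114142 - (12 + 3*502) = -114142 - (12 + 1506) = -114142 - 1*1518 = -114142 - 1518 = -115660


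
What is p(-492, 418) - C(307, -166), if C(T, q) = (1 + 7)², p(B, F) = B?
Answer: -556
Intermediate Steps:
C(T, q) = 64 (C(T, q) = 8² = 64)
p(-492, 418) - C(307, -166) = -492 - 1*64 = -492 - 64 = -556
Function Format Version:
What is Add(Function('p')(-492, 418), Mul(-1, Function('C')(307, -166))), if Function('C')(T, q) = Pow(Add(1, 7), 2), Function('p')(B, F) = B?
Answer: -556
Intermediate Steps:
Function('C')(T, q) = 64 (Function('C')(T, q) = Pow(8, 2) = 64)
Add(Function('p')(-492, 418), Mul(-1, Function('C')(307, -166))) = Add(-492, Mul(-1, 64)) = Add(-492, -64) = -556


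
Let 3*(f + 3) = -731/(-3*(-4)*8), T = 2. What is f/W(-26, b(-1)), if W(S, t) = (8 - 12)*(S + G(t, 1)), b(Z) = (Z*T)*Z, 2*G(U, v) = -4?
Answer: -1595/32256 ≈ -0.049448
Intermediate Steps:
G(U, v) = -2 (G(U, v) = (1/2)*(-4) = -2)
b(Z) = 2*Z**2 (b(Z) = (Z*2)*Z = (2*Z)*Z = 2*Z**2)
W(S, t) = 8 - 4*S (W(S, t) = (8 - 12)*(S - 2) = -4*(-2 + S) = 8 - 4*S)
f = -1595/288 (f = -3 + (-731/(-3*(-4)*8))/3 = -3 + (-731/(12*8))/3 = -3 + (-731/96)/3 = -3 + (-731*1/96)/3 = -3 + (1/3)*(-731/96) = -3 - 731/288 = -1595/288 ≈ -5.5382)
f/W(-26, b(-1)) = -1595/(288*(8 - 4*(-26))) = -1595/(288*(8 + 104)) = -1595/288/112 = -1595/288*1/112 = -1595/32256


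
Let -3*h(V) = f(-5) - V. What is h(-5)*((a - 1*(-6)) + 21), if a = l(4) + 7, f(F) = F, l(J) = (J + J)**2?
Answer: 0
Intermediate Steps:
l(J) = 4*J**2 (l(J) = (2*J)**2 = 4*J**2)
a = 71 (a = 4*4**2 + 7 = 4*16 + 7 = 64 + 7 = 71)
h(V) = 5/3 + V/3 (h(V) = -(-5 - V)/3 = 5/3 + V/3)
h(-5)*((a - 1*(-6)) + 21) = (5/3 + (1/3)*(-5))*((71 - 1*(-6)) + 21) = (5/3 - 5/3)*((71 + 6) + 21) = 0*(77 + 21) = 0*98 = 0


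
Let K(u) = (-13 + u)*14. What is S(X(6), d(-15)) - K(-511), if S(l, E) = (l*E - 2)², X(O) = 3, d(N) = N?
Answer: 9545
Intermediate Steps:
K(u) = -182 + 14*u
S(l, E) = (-2 + E*l)² (S(l, E) = (E*l - 2)² = (-2 + E*l)²)
S(X(6), d(-15)) - K(-511) = (-2 - 15*3)² - (-182 + 14*(-511)) = (-2 - 45)² - (-182 - 7154) = (-47)² - 1*(-7336) = 2209 + 7336 = 9545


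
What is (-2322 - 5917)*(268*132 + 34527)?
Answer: -575930817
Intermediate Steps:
(-2322 - 5917)*(268*132 + 34527) = -8239*(35376 + 34527) = -8239*69903 = -575930817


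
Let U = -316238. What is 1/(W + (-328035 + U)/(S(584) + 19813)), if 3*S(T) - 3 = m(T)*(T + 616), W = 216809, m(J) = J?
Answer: 36202/7848827379 ≈ 4.6124e-6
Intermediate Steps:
S(T) = 1 + T*(616 + T)/3 (S(T) = 1 + (T*(T + 616))/3 = 1 + (T*(616 + T))/3 = 1 + T*(616 + T)/3)
1/(W + (-328035 + U)/(S(584) + 19813)) = 1/(216809 + (-328035 - 316238)/((1 + (⅓)*584² + (616/3)*584) + 19813)) = 1/(216809 - 644273/((1 + (⅓)*341056 + 359744/3) + 19813)) = 1/(216809 - 644273/((1 + 341056/3 + 359744/3) + 19813)) = 1/(216809 - 644273/(233601 + 19813)) = 1/(216809 - 644273/253414) = 1/(216809 - 644273*1/253414) = 1/(216809 - 92039/36202) = 1/(7848827379/36202) = 36202/7848827379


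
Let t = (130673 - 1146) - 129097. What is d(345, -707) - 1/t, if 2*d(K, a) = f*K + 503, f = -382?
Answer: -14113353/215 ≈ -65644.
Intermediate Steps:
d(K, a) = 503/2 - 191*K (d(K, a) = (-382*K + 503)/2 = (503 - 382*K)/2 = 503/2 - 191*K)
t = 430 (t = 129527 - 129097 = 430)
d(345, -707) - 1/t = (503/2 - 191*345) - 1/430 = (503/2 - 65895) - 1*1/430 = -131287/2 - 1/430 = -14113353/215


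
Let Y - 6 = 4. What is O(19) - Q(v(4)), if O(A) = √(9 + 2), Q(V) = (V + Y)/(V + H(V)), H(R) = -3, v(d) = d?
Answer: -14 + √11 ≈ -10.683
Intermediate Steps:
Y = 10 (Y = 6 + 4 = 10)
Q(V) = (10 + V)/(-3 + V) (Q(V) = (V + 10)/(V - 3) = (10 + V)/(-3 + V))
O(A) = √11
O(19) - Q(v(4)) = √11 - (10 + 4)/(-3 + 4) = √11 - 14/1 = √11 - 14 = -14 + √11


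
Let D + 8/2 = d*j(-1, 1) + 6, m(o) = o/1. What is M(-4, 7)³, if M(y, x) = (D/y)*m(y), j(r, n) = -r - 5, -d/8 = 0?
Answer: 8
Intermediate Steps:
d = 0 (d = -8*0 = 0)
j(r, n) = -5 - r
m(o) = o (m(o) = o*1 = o)
D = 2 (D = -4 + (0*(-5 - 1*(-1)) + 6) = -4 + (0*(-5 + 1) + 6) = -4 + (0*(-4) + 6) = -4 + (0 + 6) = -4 + 6 = 2)
M(y, x) = 2 (M(y, x) = (2/y)*y = 2)
M(-4, 7)³ = 2³ = 8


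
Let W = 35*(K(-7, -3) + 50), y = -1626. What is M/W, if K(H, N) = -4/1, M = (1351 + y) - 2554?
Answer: -123/70 ≈ -1.7571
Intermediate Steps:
M = -2829 (M = (1351 - 1626) - 2554 = -275 - 2554 = -2829)
K(H, N) = -4 (K(H, N) = -4*1 = -4)
W = 1610 (W = 35*(-4 + 50) = 35*46 = 1610)
M/W = -2829/1610 = -2829*1/1610 = -123/70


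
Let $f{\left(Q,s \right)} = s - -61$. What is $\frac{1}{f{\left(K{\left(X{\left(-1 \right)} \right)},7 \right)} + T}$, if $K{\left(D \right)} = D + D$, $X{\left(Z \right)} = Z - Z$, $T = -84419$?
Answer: $- \frac{1}{84351} \approx -1.1855 \cdot 10^{-5}$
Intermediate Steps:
$X{\left(Z \right)} = 0$
$K{\left(D \right)} = 2 D$
$f{\left(Q,s \right)} = 61 + s$ ($f{\left(Q,s \right)} = s + 61 = 61 + s$)
$\frac{1}{f{\left(K{\left(X{\left(-1 \right)} \right)},7 \right)} + T} = \frac{1}{\left(61 + 7\right) - 84419} = \frac{1}{68 - 84419} = \frac{1}{-84351} = - \frac{1}{84351}$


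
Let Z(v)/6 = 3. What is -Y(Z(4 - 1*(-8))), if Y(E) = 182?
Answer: -182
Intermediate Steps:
Z(v) = 18 (Z(v) = 6*3 = 18)
-Y(Z(4 - 1*(-8))) = -1*182 = -182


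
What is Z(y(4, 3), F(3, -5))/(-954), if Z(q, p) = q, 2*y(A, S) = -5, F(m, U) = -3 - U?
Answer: 5/1908 ≈ 0.0026205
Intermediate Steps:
y(A, S) = -5/2 (y(A, S) = (½)*(-5) = -5/2)
Z(y(4, 3), F(3, -5))/(-954) = -5/2/(-954) = -5/2*(-1/954) = 5/1908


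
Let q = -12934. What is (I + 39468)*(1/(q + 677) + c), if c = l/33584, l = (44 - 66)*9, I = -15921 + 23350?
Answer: -57694330795/205819544 ≈ -280.31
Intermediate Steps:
I = 7429
l = -198 (l = -22*9 = -198)
c = -99/16792 (c = -198/33584 = -198*1/33584 = -99/16792 ≈ -0.0058957)
(I + 39468)*(1/(q + 677) + c) = (7429 + 39468)*(1/(-12934 + 677) - 99/16792) = 46897*(1/(-12257) - 99/16792) = 46897*(-1/12257 - 99/16792) = 46897*(-1230235/205819544) = -57694330795/205819544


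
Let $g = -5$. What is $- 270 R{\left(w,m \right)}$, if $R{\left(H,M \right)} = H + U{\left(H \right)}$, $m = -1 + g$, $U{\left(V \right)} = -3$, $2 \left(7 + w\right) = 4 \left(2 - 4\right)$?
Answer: $3780$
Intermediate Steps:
$w = -11$ ($w = -7 + \frac{4 \left(2 - 4\right)}{2} = -7 + \frac{4 \left(-2\right)}{2} = -7 + \frac{1}{2} \left(-8\right) = -7 - 4 = -11$)
$m = -6$ ($m = -1 - 5 = -6$)
$R{\left(H,M \right)} = -3 + H$ ($R{\left(H,M \right)} = H - 3 = -3 + H$)
$- 270 R{\left(w,m \right)} = - 270 \left(-3 - 11\right) = \left(-270\right) \left(-14\right) = 3780$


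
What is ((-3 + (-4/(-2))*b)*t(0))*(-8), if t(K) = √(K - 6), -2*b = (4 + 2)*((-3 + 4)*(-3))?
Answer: -120*I*√6 ≈ -293.94*I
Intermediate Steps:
b = 9 (b = -(4 + 2)*(-3 + 4)*(-3)/2 = -3*1*(-3) = -3*(-3) = -½*(-18) = 9)
t(K) = √(-6 + K)
((-3 + (-4/(-2))*b)*t(0))*(-8) = ((-3 - 4/(-2)*9)*√(-6 + 0))*(-8) = ((-3 - 4*(-½)*9)*√(-6))*(-8) = ((-3 + 2*9)*(I*√6))*(-8) = ((-3 + 18)*(I*√6))*(-8) = (15*(I*√6))*(-8) = (15*I*√6)*(-8) = -120*I*√6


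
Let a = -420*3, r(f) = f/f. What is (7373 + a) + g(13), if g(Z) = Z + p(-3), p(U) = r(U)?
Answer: 6127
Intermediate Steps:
r(f) = 1
p(U) = 1
a = -1260
g(Z) = 1 + Z (g(Z) = Z + 1 = 1 + Z)
(7373 + a) + g(13) = (7373 - 1260) + (1 + 13) = 6113 + 14 = 6127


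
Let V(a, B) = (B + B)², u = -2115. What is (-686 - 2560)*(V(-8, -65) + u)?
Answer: -47992110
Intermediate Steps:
V(a, B) = 4*B² (V(a, B) = (2*B)² = 4*B²)
(-686 - 2560)*(V(-8, -65) + u) = (-686 - 2560)*(4*(-65)² - 2115) = -3246*(4*4225 - 2115) = -3246*(16900 - 2115) = -3246*14785 = -47992110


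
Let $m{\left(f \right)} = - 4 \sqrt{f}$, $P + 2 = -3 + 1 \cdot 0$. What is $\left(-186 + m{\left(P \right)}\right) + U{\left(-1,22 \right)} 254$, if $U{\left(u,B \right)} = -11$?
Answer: $-2980 - 4 i \sqrt{5} \approx -2980.0 - 8.9443 i$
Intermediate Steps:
$P = -5$ ($P = -2 + \left(-3 + 1 \cdot 0\right) = -2 + \left(-3 + 0\right) = -2 - 3 = -5$)
$\left(-186 + m{\left(P \right)}\right) + U{\left(-1,22 \right)} 254 = \left(-186 - 4 \sqrt{-5}\right) - 2794 = \left(-186 - 4 i \sqrt{5}\right) - 2794 = -2980 - 4 i \sqrt{5}$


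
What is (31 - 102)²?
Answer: 5041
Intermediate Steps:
(31 - 102)² = (-71)² = 5041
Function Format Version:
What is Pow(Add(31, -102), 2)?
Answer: 5041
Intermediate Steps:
Pow(Add(31, -102), 2) = Pow(-71, 2) = 5041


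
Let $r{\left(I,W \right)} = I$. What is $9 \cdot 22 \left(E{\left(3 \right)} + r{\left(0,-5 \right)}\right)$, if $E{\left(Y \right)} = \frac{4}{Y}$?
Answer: $264$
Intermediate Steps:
$9 \cdot 22 \left(E{\left(3 \right)} + r{\left(0,-5 \right)}\right) = 9 \cdot 22 \left(\frac{4}{3} + 0\right) = 198 \left(4 \cdot \frac{1}{3} + 0\right) = 198 \left(\frac{4}{3} + 0\right) = 198 \cdot \frac{4}{3} = 264$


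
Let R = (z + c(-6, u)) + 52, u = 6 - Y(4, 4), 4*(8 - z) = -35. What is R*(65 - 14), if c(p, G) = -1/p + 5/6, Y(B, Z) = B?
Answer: 14229/4 ≈ 3557.3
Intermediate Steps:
z = 67/4 (z = 8 - ¼*(-35) = 8 + 35/4 = 67/4 ≈ 16.750)
u = 2 (u = 6 - 1*4 = 6 - 4 = 2)
c(p, G) = ⅚ - 1/p (c(p, G) = -1/p + 5*(⅙) = -1/p + ⅚ = ⅚ - 1/p)
R = 279/4 (R = (67/4 + (⅚ - 1/(-6))) + 52 = (67/4 + (⅚ - 1*(-⅙))) + 52 = (67/4 + (⅚ + ⅙)) + 52 = (67/4 + 1) + 52 = 71/4 + 52 = 279/4 ≈ 69.750)
R*(65 - 14) = 279*(65 - 14)/4 = (279/4)*51 = 14229/4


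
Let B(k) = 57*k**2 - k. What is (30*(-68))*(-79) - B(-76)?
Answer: -168148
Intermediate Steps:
B(k) = -k + 57*k**2
(30*(-68))*(-79) - B(-76) = (30*(-68))*(-79) - (-76)*(-1 + 57*(-76)) = -2040*(-79) - (-76)*(-1 - 4332) = 161160 - (-76)*(-4333) = 161160 - 1*329308 = 161160 - 329308 = -168148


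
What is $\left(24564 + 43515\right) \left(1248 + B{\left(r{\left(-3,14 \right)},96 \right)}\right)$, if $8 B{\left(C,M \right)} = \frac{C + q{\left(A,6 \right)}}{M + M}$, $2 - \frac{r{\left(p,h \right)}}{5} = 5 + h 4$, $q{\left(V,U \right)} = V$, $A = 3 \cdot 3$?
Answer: $\frac{21747178453}{256} \approx 8.495 \cdot 10^{7}$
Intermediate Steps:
$A = 9$
$r{\left(p,h \right)} = -15 - 20 h$ ($r{\left(p,h \right)} = 10 - 5 \left(5 + h 4\right) = 10 - 5 \left(5 + 4 h\right) = 10 - \left(25 + 20 h\right) = -15 - 20 h$)
$B{\left(C,M \right)} = \frac{9 + C}{16 M}$ ($B{\left(C,M \right)} = \frac{\left(C + 9\right) \frac{1}{M + M}}{8} = \frac{\left(9 + C\right) \frac{1}{2 M}}{8} = \frac{\frac{1}{2} \frac{1}{M} \left(9 + C\right)}{8} = \frac{9 + C}{16 M}$)
$\left(24564 + 43515\right) \left(1248 + B{\left(r{\left(-3,14 \right)},96 \right)}\right) = \left(24564 + 43515\right) \left(1248 + \frac{9 - 295}{16 \cdot 96}\right) = 68079 \left(1248 + \frac{1}{16} \cdot \frac{1}{96} \left(9 - 295\right)\right) = 68079 \left(1248 + \frac{1}{16} \cdot \frac{1}{96} \left(-286\right)\right) = 68079 \left(1248 - \frac{143}{768}\right) = 68079 \cdot \frac{958321}{768} = \frac{21747178453}{256}$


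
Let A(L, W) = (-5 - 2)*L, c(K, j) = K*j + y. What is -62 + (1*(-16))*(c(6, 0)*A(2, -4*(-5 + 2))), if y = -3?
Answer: -734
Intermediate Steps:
c(K, j) = -3 + K*j (c(K, j) = K*j - 3 = -3 + K*j)
A(L, W) = -7*L
-62 + (1*(-16))*(c(6, 0)*A(2, -4*(-5 + 2))) = -62 + (1*(-16))*((-3 + 6*0)*(-7*2)) = -62 - 16*(-3 + 0)*(-14) = -62 - (-48)*(-14) = -62 - 16*42 = -62 - 672 = -734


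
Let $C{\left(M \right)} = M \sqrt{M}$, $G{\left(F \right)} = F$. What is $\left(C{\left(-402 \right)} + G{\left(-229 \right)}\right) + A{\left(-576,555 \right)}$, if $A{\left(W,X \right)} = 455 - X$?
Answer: $-329 - 402 i \sqrt{402} \approx -329.0 - 8060.1 i$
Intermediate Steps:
$C{\left(M \right)} = M^{\frac{3}{2}}$
$\left(C{\left(-402 \right)} + G{\left(-229 \right)}\right) + A{\left(-576,555 \right)} = \left(\left(-402\right)^{\frac{3}{2}} - 229\right) + \left(455 - 555\right) = \left(- 402 i \sqrt{402} - 229\right) + \left(455 - 555\right) = \left(-229 - 402 i \sqrt{402}\right) - 100 = -329 - 402 i \sqrt{402}$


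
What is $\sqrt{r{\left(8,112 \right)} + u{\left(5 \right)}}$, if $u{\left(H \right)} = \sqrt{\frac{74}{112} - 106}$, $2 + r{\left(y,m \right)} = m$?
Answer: $\frac{\sqrt{21560 + 7 i \sqrt{82586}}}{14} \approx 10.499 + 0.48876 i$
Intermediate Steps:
$r{\left(y,m \right)} = -2 + m$
$u{\left(H \right)} = \frac{i \sqrt{82586}}{28}$ ($u{\left(H \right)} = \sqrt{74 \cdot \frac{1}{112} - 106} = \sqrt{\frac{37}{56} - 106} = \sqrt{- \frac{5899}{56}} = \frac{i \sqrt{82586}}{28}$)
$\sqrt{r{\left(8,112 \right)} + u{\left(5 \right)}} = \sqrt{\left(-2 + 112\right) + \frac{i \sqrt{82586}}{28}} = \sqrt{110 + \frac{i \sqrt{82586}}{28}}$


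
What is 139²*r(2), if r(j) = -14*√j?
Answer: -270494*√2 ≈ -3.8254e+5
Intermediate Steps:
139²*r(2) = 139²*(-14*√2) = 19321*(-14*√2) = -270494*√2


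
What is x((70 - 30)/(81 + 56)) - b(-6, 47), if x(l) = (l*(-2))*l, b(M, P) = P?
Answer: -885343/18769 ≈ -47.170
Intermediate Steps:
x(l) = -2*l² (x(l) = (-2*l)*l = -2*l²)
x((70 - 30)/(81 + 56)) - b(-6, 47) = -2*(70 - 30)²/(81 + 56)² - 1*47 = -2*(40/137)² - 47 = -2*1600/18769 - 47 = -3200/18769 - 47 = -885343/18769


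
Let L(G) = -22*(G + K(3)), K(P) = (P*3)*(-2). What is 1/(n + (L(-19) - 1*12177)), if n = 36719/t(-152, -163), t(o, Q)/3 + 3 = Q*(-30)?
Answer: -14661/166556224 ≈ -8.8024e-5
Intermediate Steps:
K(P) = -6*P (K(P) = (3*P)*(-2) = -6*P)
L(G) = 396 - 22*G (L(G) = -22*(G - 6*3) = -22*(G - 18) = -22*(-18 + G) = 396 - 22*G)
t(o, Q) = -9 - 90*Q (t(o, Q) = -9 + 3*(Q*(-30)) = -9 + 3*(-30*Q) = -9 - 90*Q)
n = 36719/14661 (n = 36719/(-9 - 90*(-163)) = 36719/(-9 + 14670) = 36719/14661 ≈ 2.5045)
1/(n + (L(-19) - 1*12177)) = 1/(36719/14661 + ((396 - 22*(-19)) - 1*12177)) = 1/(36719/14661 + ((396 + 418) - 12177)) = 1/(36719/14661 + (814 - 12177)) = 1/(36719/14661 - 11363) = 1/(-166556224/14661) = -14661/166556224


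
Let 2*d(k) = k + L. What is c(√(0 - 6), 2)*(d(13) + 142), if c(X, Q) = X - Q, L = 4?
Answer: -301 + 301*I*√6/2 ≈ -301.0 + 368.65*I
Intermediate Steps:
d(k) = 2 + k/2 (d(k) = (k + 4)/2 = (4 + k)/2 = 2 + k/2)
c(√(0 - 6), 2)*(d(13) + 142) = (√(0 - 6) - 1*2)*((2 + (½)*13) + 142) = (√(-6) - 2)*((2 + 13/2) + 142) = (I*√6 - 2)*(17/2 + 142) = (-2 + I*√6)*(301/2) = -301 + 301*I*√6/2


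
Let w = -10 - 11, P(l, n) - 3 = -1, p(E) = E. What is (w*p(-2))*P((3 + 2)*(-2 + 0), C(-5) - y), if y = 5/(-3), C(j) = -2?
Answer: 84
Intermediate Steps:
y = -5/3 (y = 5*(-⅓) = -5/3 ≈ -1.6667)
P(l, n) = 2 (P(l, n) = 3 - 1 = 2)
w = -21
(w*p(-2))*P((3 + 2)*(-2 + 0), C(-5) - y) = -21*(-2)*2 = 42*2 = 84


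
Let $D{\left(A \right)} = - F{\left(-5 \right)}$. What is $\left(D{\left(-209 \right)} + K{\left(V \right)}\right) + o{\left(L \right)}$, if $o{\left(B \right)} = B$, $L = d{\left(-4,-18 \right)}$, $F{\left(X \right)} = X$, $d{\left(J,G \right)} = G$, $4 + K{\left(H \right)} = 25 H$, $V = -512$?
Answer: $-12817$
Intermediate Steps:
$K{\left(H \right)} = -4 + 25 H$
$L = -18$
$D{\left(A \right)} = 5$ ($D{\left(A \right)} = \left(-1\right) \left(-5\right) = 5$)
$\left(D{\left(-209 \right)} + K{\left(V \right)}\right) + o{\left(L \right)} = \left(5 + \left(-4 + 25 \left(-512\right)\right)\right) - 18 = \left(5 - 12804\right) - 18 = -12799 - 18 = -12817$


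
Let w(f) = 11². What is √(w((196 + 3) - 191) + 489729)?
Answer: 5*√19594 ≈ 699.89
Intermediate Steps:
w(f) = 121
√(w((196 + 3) - 191) + 489729) = √(121 + 489729) = √489850 = 5*√19594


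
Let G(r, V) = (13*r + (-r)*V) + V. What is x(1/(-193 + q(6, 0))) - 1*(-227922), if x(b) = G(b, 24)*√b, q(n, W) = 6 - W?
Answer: 227922 + 409*I*√187/3179 ≈ 2.2792e+5 + 1.7594*I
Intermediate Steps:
G(r, V) = V + 13*r - V*r (G(r, V) = (13*r - V*r) + V = V + 13*r - V*r)
x(b) = √b*(24 - 11*b) (x(b) = (24 + 13*b - 1*24*b)*√b = (24 + 13*b - 24*b)*√b = (24 - 11*b)*√b = √b*(24 - 11*b))
x(1/(-193 + q(6, 0))) - 1*(-227922) = √(1/(-193 + (6 - 1*0)))*(24 - 11/(-193 + (6 - 1*0))) - 1*(-227922) = √(1/(-193 + (6 + 0)))*(24 - 11/(-193 + (6 + 0))) + 227922 = √(1/(-193 + 6))*(24 - 11/(-193 + 6)) + 227922 = √(1/(-187))*(24 - 11/(-187)) + 227922 = √(-1/187)*(24 - 11*(-1/187)) + 227922 = (I*√187/187)*(24 + 1/17) + 227922 = (I*√187/187)*(409/17) + 227922 = 409*I*√187/3179 + 227922 = 227922 + 409*I*√187/3179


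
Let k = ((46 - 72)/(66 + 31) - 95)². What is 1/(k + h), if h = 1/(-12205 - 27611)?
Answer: 374628744/3400130351687 ≈ 0.00011018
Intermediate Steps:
h = -1/39816 (h = 1/(-39816) = -1/39816 ≈ -2.5116e-5)
k = 85396081/9409 (k = (-26/97 - 95)² = (-9241/97)² = 85396081/9409 ≈ 9076.0)
1/(k + h) = 1/(85396081/9409 - 1/39816) = 1/(3400130351687/374628744) = 374628744/3400130351687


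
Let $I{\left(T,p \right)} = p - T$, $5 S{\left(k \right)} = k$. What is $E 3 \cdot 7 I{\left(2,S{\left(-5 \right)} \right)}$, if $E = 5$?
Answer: $-315$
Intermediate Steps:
$S{\left(k \right)} = \frac{k}{5}$
$E 3 \cdot 7 I{\left(2,S{\left(-5 \right)} \right)} = 5 \cdot 3 \cdot 7 \left(\frac{1}{5} \left(-5\right) - 2\right) = 15 \cdot 7 \left(-1 - 2\right) = 105 \left(-3\right) = -315$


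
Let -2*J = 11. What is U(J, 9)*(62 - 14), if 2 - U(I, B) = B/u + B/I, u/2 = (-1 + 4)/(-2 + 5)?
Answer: -456/11 ≈ -41.455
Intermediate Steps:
J = -11/2 (J = -½*11 = -11/2 ≈ -5.5000)
u = 2 (u = 2*((-1 + 4)/(-2 + 5)) = 2*(3/3) = 2*(3*(⅓)) = 2*1 = 2)
U(I, B) = 2 - B/2 - B/I (U(I, B) = 2 - (B/2 + B/I) = 2 + (-B/2 - B/I) = 2 - B/2 - B/I)
U(J, 9)*(62 - 14) = (2 - ½*9 - 1*9/(-11/2))*(62 - 14) = (2 - 9/2 - 1*9*(-2/11))*48 = (2 - 9/2 + 18/11)*48 = -19/22*48 = -456/11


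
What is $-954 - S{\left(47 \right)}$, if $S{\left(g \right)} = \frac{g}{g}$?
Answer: $-955$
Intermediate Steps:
$S{\left(g \right)} = 1$
$-954 - S{\left(47 \right)} = -954 - 1 = -955$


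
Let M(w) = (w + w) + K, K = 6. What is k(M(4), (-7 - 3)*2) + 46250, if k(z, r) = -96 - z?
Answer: 46140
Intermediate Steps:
M(w) = 6 + 2*w (M(w) = (w + w) + 6 = 2*w + 6 = 6 + 2*w)
k(M(4), (-7 - 3)*2) + 46250 = (-96 - (6 + 2*4)) + 46250 = (-96 - (6 + 8)) + 46250 = (-96 - 1*14) + 46250 = (-96 - 14) + 46250 = -110 + 46250 = 46140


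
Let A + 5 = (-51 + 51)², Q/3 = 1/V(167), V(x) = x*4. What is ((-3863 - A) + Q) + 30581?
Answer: 17850967/668 ≈ 26723.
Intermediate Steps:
V(x) = 4*x
Q = 3/668 (Q = 3/((4*167)) = 3/668 ≈ 0.0044910)
A = -5 (A = -5 + (-51 + 51)² = -5 + 0² = -5 + 0 = -5)
((-3863 - A) + Q) + 30581 = ((-3863 - 1*(-5)) + 3/668) + 30581 = ((-3863 + 5) + 3/668) + 30581 = (-3858 + 3/668) + 30581 = -2577141/668 + 30581 = 17850967/668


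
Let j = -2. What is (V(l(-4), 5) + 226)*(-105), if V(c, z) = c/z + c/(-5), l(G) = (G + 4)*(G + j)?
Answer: -23730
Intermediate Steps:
l(G) = (-2 + G)*(4 + G) (l(G) = (G + 4)*(G - 2) = (4 + G)*(-2 + G) = (-2 + G)*(4 + G))
V(c, z) = -c/5 + c/z (V(c, z) = c/z + c*(-⅕) = c/z - c/5 = -c/5 + c/z)
(V(l(-4), 5) + 226)*(-105) = ((-(-8 + (-4)² + 2*(-4))/5 + (-8 + (-4)² + 2*(-4))/5) + 226)*(-105) = ((-(-8 + 16 - 8)/5 + (-8 + 16 - 8)*(⅕)) + 226)*(-105) = ((-⅕*0 + 0*(⅕)) + 226)*(-105) = ((0 + 0) + 226)*(-105) = (0 + 226)*(-105) = 226*(-105) = -23730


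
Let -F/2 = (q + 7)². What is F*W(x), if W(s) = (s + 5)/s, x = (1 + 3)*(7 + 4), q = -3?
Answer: -392/11 ≈ -35.636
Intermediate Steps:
F = -32 (F = -2*(-3 + 7)² = -2*4² = -2*16 = -32)
x = 44 (x = 4*11 = 44)
W(s) = (5 + s)/s
F*W(x) = -32*(5 + 44)/44 = -8*49/11 = -32*49/44 = -392/11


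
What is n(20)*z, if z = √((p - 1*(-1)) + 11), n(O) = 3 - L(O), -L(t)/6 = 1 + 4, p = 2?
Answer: 33*√14 ≈ 123.47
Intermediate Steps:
L(t) = -30 (L(t) = -6*(1 + 4) = -6*5 = -30)
n(O) = 33 (n(O) = 3 - 1*(-30) = 3 + 30 = 33)
z = √14 (z = √((2 - 1*(-1)) + 11) = √((2 + 1) + 11) = √(3 + 11) = √14 ≈ 3.7417)
n(20)*z = 33*√14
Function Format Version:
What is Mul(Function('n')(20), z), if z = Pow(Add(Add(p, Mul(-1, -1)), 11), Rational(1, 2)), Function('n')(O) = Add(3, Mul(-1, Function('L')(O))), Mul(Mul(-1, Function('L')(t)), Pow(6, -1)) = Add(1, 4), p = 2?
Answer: Mul(33, Pow(14, Rational(1, 2))) ≈ 123.47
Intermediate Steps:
Function('L')(t) = -30 (Function('L')(t) = Mul(-6, Add(1, 4)) = Mul(-6, 5) = -30)
Function('n')(O) = 33 (Function('n')(O) = Add(3, Mul(-1, -30)) = Add(3, 30) = 33)
z = Pow(14, Rational(1, 2)) (z = Pow(Add(Add(2, Mul(-1, -1)), 11), Rational(1, 2)) = Pow(Add(Add(2, 1), 11), Rational(1, 2)) = Pow(Add(3, 11), Rational(1, 2)) = Pow(14, Rational(1, 2)) ≈ 3.7417)
Mul(Function('n')(20), z) = Mul(33, Pow(14, Rational(1, 2)))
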